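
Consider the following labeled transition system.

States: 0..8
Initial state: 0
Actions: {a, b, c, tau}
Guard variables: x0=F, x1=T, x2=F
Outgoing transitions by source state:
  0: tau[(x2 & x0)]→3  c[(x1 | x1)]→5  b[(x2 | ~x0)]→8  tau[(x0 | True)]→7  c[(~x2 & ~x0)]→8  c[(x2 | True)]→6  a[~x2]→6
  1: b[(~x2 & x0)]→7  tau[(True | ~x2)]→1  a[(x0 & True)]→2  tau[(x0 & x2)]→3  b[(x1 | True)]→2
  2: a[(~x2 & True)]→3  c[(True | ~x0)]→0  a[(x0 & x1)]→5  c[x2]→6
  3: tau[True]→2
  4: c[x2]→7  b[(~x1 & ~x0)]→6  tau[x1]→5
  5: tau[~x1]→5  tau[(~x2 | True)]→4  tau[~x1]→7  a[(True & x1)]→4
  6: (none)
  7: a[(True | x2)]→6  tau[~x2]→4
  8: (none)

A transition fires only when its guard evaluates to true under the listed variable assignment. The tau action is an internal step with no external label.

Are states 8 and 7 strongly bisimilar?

Refine partition for ~:
  round 0: {{0,1,2,3,4,5,6,7,8}}
  round 1: {{0},{1},{2},{3,4},{5,7},{6,8}}
  round 2: {{0},{1},{2},{3},{4},{5},{6,8},{7}}
stable after 3 split(s): 8 block(s)
[8]={6,8}  [7]={7}

Answer: NOT BISIMILAR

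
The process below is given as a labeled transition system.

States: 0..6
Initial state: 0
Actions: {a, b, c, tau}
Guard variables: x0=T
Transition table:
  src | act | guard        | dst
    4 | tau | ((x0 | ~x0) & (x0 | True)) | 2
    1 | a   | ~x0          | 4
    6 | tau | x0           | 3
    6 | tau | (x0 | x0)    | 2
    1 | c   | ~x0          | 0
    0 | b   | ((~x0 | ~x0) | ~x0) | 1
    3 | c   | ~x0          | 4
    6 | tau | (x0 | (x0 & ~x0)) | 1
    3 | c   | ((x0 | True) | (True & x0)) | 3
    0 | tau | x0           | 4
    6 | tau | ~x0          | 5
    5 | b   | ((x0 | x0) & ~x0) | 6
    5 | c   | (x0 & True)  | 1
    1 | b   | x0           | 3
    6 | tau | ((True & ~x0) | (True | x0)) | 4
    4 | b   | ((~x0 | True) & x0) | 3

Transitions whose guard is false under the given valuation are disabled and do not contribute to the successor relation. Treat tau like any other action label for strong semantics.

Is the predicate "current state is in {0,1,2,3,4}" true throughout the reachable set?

Inv-set: {0,1,2,3,4}
Reach set: {0,2,3,4}
  0: ok
  2: ok
  3: ok
  4: ok

Answer: INVARIANT HOLDS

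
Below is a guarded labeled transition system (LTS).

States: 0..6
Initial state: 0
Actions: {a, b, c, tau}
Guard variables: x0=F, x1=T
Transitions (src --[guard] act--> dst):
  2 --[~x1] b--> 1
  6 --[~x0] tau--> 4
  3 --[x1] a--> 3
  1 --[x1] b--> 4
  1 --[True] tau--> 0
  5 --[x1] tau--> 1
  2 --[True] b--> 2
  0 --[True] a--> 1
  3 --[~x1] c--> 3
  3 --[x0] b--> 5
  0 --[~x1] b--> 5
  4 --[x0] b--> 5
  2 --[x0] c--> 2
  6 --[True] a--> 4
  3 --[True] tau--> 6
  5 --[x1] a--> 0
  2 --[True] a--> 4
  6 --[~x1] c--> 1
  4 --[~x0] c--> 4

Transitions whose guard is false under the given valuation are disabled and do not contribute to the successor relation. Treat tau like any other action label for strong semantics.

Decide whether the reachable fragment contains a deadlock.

R = {0,1,4}
  0: a→1  [deg 1]
  1: b→4  tau→0  [deg 2]
  4: c→4  [deg 1]

Answer: DEADLOCK-FREE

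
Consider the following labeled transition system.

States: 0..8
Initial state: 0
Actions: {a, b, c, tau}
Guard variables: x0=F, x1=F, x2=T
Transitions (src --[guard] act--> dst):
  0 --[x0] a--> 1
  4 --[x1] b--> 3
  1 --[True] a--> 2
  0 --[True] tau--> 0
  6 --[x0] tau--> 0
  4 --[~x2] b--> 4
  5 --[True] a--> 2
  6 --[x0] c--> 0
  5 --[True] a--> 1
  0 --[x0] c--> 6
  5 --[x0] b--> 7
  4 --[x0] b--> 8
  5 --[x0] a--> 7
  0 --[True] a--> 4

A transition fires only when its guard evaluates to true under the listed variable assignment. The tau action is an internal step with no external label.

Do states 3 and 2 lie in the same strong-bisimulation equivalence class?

Answer: BISIMILAR

Trace:
Bisimulation quotient by refinement:
  P[0] = {{0,1,2,3,4,5,6,7,8}}
  P[1] = {{0},{1,5},{2,3,4,6,7,8}}
  P[2] = {{0},{1},{2,3,4,6,7,8},{5}}
Fixed point at round 3; 4 class(es).
[3]={2,3,4,6,7,8}  [2]={2,3,4,6,7,8}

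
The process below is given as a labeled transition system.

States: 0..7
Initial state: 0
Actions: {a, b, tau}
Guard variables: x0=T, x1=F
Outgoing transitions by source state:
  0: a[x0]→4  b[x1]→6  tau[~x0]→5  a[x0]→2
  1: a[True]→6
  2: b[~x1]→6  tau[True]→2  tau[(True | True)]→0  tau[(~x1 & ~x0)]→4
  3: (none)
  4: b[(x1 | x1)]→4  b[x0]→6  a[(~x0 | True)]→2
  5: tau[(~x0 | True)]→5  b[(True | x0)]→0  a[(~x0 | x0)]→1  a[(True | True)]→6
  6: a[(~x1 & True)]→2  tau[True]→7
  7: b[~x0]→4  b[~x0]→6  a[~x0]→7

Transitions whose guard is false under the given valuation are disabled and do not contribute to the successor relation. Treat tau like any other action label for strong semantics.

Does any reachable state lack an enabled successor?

Reachable = {0,2,4,6,7}
  0: a→2  a→4  [2 exit(s)]
  2: b→6  tau→0  tau→2  [3 exit(s)]
  4: a→2  b→6  [2 exit(s)]
  6: a→2  tau→7  [2 exit(s)]
  7: ∅  [no exit]
witness 7: a·b·tau

Answer: DEADLOCK at state 7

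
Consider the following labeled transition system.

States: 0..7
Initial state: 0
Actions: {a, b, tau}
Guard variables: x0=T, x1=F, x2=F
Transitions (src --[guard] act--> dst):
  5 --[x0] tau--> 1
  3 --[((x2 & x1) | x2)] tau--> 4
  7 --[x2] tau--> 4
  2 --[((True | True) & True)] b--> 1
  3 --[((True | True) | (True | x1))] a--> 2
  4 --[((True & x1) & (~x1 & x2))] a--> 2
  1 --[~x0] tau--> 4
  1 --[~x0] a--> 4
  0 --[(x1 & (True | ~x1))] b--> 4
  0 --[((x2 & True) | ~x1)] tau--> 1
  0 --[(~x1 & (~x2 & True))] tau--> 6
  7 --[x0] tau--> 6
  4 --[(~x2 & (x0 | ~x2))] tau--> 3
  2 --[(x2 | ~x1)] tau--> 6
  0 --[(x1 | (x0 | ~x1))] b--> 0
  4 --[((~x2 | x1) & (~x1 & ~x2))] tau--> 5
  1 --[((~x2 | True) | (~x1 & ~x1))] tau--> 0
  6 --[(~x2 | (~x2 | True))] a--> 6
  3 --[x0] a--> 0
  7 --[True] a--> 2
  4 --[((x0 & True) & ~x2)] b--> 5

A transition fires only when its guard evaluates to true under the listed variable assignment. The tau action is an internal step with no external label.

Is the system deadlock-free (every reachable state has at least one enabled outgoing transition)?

Answer: DEADLOCK-FREE

Analysis:
Reachable = {0,1,6}
  0: b→0  tau→1  tau→6  [deg 3]
  1: tau→0  [deg 1]
  6: a→6  [deg 1]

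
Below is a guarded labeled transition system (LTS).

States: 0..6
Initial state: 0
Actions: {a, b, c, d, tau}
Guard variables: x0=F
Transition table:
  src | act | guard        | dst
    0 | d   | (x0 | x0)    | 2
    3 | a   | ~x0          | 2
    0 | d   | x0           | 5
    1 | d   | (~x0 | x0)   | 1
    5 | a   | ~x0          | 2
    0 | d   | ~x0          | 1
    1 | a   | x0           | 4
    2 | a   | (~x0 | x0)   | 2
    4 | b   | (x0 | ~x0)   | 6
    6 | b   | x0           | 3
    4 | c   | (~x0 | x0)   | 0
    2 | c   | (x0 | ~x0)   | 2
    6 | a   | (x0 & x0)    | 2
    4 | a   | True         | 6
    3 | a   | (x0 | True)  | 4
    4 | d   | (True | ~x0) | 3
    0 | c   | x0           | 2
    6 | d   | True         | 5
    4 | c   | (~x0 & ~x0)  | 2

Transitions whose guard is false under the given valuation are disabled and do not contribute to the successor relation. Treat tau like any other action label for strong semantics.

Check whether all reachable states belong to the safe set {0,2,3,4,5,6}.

Answer: INVARIANT VIOLATED at state 1

Working:
Inv-set: {0,2,3,4,5,6}
Reachable = {0,1}
  0: ✓
  1: outside
counterexample path to 1: d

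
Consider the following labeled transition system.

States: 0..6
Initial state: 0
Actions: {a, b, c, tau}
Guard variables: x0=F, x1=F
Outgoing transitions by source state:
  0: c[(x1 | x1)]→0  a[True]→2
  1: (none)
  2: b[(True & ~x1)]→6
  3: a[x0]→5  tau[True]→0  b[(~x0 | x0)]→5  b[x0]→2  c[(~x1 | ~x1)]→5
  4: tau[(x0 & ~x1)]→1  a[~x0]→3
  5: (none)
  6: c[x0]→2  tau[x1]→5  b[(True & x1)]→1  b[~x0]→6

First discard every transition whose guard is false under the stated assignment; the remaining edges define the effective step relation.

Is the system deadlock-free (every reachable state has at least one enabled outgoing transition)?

Answer: DEADLOCK-FREE

Trace:
R = {0,2,6}
  0: a→2  [deg 1]
  2: b→6  [deg 1]
  6: b→6  [deg 1]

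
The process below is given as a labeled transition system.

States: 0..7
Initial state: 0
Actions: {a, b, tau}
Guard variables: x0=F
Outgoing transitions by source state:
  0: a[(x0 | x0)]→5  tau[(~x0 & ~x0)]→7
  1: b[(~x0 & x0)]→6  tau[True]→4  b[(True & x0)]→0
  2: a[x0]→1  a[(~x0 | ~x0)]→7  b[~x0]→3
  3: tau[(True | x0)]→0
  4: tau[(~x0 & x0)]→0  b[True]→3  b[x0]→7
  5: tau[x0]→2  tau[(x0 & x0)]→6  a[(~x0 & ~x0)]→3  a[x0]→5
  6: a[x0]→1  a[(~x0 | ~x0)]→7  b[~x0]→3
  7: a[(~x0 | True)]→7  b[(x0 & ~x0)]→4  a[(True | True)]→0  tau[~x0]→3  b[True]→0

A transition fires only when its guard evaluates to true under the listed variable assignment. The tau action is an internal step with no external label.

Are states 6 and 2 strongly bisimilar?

Compute ~ classes (split until stable):
  round 0: {{0,1,2,3,4,5,6,7}}
  round 1: {{0,1,3},{2,6},{4},{5},{7}}
  round 2: {{0},{1},{2,6},{3},{4},{5},{7}}
Fixed point at round 3; 7 class(es).
[6]={2,6}  [2]={2,6}

Answer: BISIMILAR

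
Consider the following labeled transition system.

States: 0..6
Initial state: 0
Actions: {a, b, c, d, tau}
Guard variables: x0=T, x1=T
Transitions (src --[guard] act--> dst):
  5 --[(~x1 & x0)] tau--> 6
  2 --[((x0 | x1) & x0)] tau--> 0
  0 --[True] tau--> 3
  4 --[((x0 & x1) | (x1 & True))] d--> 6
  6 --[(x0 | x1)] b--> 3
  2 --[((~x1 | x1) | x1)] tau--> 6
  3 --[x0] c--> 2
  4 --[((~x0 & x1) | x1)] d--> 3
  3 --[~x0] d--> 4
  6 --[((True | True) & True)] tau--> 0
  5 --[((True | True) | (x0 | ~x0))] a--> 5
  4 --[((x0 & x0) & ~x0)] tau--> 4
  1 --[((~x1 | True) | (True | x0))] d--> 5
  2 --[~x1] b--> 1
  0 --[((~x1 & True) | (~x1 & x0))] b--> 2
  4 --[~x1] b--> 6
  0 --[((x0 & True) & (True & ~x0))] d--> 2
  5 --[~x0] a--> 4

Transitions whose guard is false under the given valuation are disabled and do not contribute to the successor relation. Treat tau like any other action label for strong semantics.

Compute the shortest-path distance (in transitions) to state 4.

Answer: UNREACHABLE

Analysis:
Breadth-first toward 4:
  Layer 0: {0}
  Layer 1: {3}
  Layer 2: {2}
  Layer 3: {6}
4 never appears.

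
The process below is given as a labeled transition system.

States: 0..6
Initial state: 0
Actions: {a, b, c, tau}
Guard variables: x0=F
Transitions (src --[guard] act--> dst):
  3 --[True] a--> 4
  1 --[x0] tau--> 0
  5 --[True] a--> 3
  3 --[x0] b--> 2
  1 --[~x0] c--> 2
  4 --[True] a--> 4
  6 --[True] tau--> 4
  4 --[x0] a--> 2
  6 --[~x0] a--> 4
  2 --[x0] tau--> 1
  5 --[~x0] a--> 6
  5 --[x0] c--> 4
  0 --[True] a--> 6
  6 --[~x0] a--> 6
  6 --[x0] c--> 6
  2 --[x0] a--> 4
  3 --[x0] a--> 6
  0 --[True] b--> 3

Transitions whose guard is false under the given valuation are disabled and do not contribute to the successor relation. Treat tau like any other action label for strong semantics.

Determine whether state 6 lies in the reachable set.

Answer: REACHABLE

Working:
Guard filter leaves 10 enabled edge(s).
L0 = {0}
L1 = {3,6}  now seen {0,3,6}
L2 = {4}  now seen {0,3,4,6}
Reachable = {0,3,4,6}
trace reaching 6: a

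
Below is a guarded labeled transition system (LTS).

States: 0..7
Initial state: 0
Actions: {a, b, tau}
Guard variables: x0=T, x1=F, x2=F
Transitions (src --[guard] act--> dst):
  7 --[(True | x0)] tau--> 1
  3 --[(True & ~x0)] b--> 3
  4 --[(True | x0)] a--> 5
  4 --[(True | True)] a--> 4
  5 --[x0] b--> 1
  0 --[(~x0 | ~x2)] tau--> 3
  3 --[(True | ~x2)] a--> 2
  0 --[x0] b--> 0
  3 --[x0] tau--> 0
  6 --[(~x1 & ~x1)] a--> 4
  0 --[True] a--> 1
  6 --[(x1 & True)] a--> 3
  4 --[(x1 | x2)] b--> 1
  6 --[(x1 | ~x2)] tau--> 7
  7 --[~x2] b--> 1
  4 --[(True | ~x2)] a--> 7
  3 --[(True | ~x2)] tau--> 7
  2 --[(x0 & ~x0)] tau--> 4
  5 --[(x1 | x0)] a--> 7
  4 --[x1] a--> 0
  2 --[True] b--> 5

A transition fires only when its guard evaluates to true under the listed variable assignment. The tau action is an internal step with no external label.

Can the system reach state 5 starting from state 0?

After dropping false guards: 16 live edges.
L0 = {0}
L1 = {1,3}  cumulative {0,1,3}
L2 = {2,7}  cumulative {0,1,2,3,7}
L3 = {5}  cumulative {0,1,2,3,5,7}
Reachable = {0,1,2,3,5,7}
Path to 5: tau·a·b

Answer: REACHABLE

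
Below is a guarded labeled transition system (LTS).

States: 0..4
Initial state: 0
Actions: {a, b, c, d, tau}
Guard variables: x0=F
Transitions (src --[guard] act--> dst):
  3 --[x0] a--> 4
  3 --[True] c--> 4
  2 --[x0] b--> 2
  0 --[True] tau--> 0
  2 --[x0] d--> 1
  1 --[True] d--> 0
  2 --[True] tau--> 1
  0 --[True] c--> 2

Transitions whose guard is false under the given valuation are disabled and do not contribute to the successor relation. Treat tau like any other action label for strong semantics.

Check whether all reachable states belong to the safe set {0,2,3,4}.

Answer: INVARIANT VIOLATED at state 1

Working:
Allowed set {0,2,3,4}
Reachable = {0,1,2}
  0: ✓
  1: ✗ unsafe
  2: ✓
counterexample path to 1: c·tau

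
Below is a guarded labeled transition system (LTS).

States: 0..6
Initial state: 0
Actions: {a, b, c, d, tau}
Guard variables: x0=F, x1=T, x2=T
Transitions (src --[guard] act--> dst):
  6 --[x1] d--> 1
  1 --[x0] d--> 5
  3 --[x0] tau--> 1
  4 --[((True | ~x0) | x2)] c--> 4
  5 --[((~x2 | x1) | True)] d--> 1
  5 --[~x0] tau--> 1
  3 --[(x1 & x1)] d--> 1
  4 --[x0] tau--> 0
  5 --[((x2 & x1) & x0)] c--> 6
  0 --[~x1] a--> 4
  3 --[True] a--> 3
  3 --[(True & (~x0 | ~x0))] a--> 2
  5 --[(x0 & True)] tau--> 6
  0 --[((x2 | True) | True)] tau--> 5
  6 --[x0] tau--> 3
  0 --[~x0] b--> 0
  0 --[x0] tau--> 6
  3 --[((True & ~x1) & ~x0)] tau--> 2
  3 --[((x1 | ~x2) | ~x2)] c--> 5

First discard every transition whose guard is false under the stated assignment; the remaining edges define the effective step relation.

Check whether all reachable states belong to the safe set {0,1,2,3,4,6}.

Safe = {0,1,2,3,4,6}
R = {0,1,5}
  0: ✓
  1: ✓
  5: VIOLATES
witness against invariant: tau → 5

Answer: INVARIANT VIOLATED at state 5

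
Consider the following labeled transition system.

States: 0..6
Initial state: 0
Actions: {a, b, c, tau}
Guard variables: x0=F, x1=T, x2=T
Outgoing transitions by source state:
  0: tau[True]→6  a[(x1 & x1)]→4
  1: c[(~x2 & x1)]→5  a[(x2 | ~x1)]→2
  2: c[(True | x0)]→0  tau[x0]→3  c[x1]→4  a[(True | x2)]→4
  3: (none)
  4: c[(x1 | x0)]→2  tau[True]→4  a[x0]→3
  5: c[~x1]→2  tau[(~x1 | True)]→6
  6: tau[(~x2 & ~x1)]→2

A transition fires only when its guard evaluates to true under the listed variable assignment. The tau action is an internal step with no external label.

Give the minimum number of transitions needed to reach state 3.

Layered search for 3:
  L0 = {0}
  L1 = {4,6}
  L2 = {2}
3 never appears.

Answer: UNREACHABLE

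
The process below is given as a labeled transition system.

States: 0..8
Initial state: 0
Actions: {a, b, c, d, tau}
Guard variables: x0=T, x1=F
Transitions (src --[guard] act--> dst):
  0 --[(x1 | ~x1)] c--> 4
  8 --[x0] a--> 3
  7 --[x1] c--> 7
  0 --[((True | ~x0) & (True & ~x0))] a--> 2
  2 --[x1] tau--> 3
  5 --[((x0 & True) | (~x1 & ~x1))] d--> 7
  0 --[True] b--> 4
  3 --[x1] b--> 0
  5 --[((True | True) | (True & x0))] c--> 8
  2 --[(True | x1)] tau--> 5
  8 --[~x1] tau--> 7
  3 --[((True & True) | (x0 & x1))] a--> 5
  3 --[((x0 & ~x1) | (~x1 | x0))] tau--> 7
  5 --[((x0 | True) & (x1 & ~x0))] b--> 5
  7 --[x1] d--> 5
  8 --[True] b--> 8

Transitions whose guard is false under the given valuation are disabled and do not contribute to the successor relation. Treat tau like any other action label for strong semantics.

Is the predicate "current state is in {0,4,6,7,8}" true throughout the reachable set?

Answer: INVARIANT HOLDS

Working:
Allowed set {0,4,6,7,8}
Reach set: {0,4}
  0: safe
  4: safe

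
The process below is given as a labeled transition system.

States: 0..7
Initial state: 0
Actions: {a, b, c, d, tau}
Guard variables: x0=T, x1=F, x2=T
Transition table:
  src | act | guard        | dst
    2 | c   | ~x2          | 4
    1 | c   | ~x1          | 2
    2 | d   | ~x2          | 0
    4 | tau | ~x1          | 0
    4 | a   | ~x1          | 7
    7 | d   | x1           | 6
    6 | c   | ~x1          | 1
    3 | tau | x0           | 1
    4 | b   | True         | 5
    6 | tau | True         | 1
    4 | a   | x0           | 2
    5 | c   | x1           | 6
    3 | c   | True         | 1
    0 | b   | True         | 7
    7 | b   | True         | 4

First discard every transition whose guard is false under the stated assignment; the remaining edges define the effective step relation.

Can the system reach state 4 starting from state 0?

Answer: REACHABLE

Working:
11 transition(s) survive guard evaluation.
L0 = {0}
L1 = {7}  total {0,7}
L2 = {4}  total {0,4,7}
L3 = {2,5}  total {0,2,4,5,7}
Reach set: {0,2,4,5,7}
witness 4: b·b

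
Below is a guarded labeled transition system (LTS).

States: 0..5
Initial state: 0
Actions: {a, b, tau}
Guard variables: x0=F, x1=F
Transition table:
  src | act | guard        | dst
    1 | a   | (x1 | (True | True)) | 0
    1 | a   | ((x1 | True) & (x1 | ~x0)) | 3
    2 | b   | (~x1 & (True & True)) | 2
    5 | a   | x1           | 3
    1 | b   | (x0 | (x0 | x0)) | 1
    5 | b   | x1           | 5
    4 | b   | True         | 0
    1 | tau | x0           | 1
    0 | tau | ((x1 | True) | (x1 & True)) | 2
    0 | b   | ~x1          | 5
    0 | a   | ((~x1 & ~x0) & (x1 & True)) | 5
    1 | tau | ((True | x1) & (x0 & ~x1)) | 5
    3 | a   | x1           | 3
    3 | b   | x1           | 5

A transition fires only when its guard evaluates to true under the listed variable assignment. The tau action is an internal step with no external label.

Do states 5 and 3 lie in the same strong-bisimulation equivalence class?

Compute ~ classes (split until stable):
  P[0] = {{0,1,2,3,4,5}}
  P[1] = {{0},{1},{2,4},{3,5}}
  P[2] = {{0},{1},{2},{3,5},{4}}
stable after 3 split(s): 5 block(s)
[5]={3,5}  [3]={3,5}

Answer: BISIMILAR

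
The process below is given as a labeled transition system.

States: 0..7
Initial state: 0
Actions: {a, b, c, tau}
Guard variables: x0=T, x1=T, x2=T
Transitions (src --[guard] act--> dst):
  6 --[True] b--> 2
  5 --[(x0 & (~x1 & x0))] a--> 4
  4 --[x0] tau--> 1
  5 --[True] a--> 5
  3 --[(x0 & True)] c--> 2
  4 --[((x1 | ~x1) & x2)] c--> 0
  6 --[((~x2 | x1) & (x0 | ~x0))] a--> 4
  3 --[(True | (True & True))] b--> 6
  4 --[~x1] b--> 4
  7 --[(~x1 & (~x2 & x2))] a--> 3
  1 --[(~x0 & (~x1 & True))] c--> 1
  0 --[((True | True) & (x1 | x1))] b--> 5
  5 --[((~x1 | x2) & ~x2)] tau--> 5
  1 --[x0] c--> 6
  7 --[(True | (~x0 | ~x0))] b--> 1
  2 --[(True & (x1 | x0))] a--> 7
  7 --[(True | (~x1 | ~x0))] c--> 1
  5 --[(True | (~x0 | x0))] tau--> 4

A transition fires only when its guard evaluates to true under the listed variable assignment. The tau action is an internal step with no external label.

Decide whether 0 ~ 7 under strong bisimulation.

Refine partition for ~:
  P[0] = {{0,1,2,3,4,5,6,7}}
  P[1] = {{0},{1},{2},{3,7},{4},{5},{6}}
  P[2] = {{0},{1},{2},{3},{4},{5},{6},{7}}
Fixed point at round 3; 8 class(es).
class of 0: {0}; class of 7: {7}

Answer: NOT BISIMILAR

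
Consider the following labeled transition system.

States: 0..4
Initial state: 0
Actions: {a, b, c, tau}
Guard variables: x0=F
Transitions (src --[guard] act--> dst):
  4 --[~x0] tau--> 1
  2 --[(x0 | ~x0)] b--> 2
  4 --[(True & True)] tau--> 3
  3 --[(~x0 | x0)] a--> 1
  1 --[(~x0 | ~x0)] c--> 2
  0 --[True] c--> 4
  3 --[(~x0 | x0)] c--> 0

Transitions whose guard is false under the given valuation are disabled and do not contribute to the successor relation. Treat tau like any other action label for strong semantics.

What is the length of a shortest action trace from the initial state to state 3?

BFS to 3:
  depth 0: {0}
  depth 1: {4}
  depth 2: {1,3}
depth(3)=2, e.g. c·tau

Answer: 2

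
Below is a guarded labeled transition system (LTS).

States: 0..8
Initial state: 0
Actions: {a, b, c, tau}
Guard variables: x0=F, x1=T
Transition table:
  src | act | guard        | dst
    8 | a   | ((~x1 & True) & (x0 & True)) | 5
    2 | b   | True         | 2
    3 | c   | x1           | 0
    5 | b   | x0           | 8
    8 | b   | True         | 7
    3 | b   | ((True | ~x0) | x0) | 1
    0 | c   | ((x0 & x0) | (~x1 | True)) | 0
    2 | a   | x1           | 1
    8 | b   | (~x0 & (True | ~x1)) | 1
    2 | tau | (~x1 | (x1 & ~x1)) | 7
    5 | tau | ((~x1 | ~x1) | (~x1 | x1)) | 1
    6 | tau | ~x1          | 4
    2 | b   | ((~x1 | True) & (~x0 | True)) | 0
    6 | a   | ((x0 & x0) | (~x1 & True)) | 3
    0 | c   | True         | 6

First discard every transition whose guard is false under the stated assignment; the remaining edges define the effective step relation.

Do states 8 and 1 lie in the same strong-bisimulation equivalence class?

Bisimulation quotient by refinement:
  π0 = {{0,1,2,3,4,5,6,7,8}}
  π1 = {{0},{1,4,6,7},{2},{3},{5},{8}}
6 equivalence class(es) (converged in 2)
[8]={8}  [1]={1,4,6,7}

Answer: NOT BISIMILAR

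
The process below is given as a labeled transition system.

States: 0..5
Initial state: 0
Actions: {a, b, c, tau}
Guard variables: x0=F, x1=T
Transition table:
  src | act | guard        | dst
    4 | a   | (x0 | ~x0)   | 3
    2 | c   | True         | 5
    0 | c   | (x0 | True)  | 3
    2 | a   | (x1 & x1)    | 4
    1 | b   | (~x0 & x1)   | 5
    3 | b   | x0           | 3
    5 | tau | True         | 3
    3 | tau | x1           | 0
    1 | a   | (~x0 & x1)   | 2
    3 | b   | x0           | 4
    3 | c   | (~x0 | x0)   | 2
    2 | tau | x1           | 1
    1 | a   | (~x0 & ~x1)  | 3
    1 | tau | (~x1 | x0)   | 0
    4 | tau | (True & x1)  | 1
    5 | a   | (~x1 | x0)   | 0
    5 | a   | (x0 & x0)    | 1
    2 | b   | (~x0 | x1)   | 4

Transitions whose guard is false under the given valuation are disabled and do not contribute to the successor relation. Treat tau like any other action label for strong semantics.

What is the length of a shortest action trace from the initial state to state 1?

BFS to 1:
  L0 = {0}
  L1 = {3}
  L2 = {2}
  L3 = {1,4,5}
depth(1)=3, e.g. c·c·tau

Answer: 3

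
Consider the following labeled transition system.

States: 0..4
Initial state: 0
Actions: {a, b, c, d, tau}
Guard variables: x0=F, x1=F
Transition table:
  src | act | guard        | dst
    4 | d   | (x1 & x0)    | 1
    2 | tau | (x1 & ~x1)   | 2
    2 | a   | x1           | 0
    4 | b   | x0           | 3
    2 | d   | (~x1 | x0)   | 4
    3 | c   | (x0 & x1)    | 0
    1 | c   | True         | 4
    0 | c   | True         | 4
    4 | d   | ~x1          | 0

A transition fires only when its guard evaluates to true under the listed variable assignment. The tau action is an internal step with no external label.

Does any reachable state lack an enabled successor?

Answer: DEADLOCK-FREE

Working:
R = {0,4}
  0: c→4  [1 exit(s)]
  4: d→0  [1 exit(s)]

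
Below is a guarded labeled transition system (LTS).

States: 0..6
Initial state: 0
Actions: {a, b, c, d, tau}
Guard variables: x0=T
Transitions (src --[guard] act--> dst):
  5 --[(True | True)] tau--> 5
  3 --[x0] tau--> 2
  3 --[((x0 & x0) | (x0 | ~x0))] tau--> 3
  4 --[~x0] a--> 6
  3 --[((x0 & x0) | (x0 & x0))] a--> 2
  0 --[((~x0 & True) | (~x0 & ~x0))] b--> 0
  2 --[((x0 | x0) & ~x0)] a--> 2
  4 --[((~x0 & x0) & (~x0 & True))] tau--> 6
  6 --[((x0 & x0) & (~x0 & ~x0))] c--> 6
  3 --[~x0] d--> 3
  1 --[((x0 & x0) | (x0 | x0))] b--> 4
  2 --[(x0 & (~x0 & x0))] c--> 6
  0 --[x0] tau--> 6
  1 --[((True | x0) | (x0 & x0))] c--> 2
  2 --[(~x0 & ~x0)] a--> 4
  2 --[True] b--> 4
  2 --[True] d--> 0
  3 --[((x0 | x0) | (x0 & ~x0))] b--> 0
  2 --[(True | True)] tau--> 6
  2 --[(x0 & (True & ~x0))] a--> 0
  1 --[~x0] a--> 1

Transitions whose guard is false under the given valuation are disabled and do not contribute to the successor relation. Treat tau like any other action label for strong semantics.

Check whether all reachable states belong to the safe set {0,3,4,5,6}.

Allowed set {0,3,4,5,6}
Reach set: {0,6}
  0: ✓
  6: ✓

Answer: INVARIANT HOLDS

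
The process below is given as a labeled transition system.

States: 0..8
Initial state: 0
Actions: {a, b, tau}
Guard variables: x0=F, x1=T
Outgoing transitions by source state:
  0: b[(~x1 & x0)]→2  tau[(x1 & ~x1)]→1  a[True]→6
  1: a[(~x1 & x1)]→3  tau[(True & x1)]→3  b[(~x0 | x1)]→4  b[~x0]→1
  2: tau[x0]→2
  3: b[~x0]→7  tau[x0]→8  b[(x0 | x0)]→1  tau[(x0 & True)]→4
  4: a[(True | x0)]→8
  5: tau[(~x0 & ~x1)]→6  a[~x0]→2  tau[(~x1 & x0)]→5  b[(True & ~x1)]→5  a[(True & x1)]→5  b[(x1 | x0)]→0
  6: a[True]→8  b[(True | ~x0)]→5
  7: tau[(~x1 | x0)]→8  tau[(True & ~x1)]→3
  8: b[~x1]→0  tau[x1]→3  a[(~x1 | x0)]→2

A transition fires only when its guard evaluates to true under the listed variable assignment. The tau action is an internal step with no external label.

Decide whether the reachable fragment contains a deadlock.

Answer: DEADLOCK at state 2

Trace:
Reachable = {0,2,3,5,6,7,8}
  0: a→6  [deg 1]
  2: ∅  [STUCK]
  3: b→7  [deg 1]
  5: a→2  a→5  b→0  [deg 3]
  6: a→8  b→5  [deg 2]
  7: ∅  [STUCK]
  8: tau→3  [deg 1]
trace reaching 2: a·b·a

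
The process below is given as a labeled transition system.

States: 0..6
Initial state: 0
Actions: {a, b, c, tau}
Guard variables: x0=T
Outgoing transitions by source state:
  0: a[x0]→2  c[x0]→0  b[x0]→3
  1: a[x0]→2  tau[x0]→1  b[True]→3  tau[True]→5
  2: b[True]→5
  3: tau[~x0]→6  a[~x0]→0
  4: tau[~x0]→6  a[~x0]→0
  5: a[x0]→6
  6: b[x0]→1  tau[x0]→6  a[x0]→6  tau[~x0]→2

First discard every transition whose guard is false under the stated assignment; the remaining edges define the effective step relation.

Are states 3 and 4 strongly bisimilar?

Refine partition for ~:
  π0 = {{0,1,2,3,4,5,6}}
  π1 = {{0},{1,6},{2},{3,4},{5}}
  π2 = {{0},{1},{2},{3,4},{5},{6}}
stable after 3 split(s): 6 block(s)
3∈{3,4}, 4∈{3,4}

Answer: BISIMILAR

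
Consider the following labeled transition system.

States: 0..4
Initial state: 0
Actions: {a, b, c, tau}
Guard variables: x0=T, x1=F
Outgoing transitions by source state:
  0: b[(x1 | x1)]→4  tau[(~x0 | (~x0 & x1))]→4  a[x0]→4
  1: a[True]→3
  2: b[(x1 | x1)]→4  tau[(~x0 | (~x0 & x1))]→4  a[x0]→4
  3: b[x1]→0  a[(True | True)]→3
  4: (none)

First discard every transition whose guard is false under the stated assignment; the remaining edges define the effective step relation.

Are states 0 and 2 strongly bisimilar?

Refine partition for ~:
  π0 = {{0,1,2,3,4}}
  π1 = {{0,1,2,3},{4}}
  π2 = {{0,2},{1,3},{4}}
Fixed point at round 3; 3 class(es).
0∈{0,2}, 2∈{0,2}

Answer: BISIMILAR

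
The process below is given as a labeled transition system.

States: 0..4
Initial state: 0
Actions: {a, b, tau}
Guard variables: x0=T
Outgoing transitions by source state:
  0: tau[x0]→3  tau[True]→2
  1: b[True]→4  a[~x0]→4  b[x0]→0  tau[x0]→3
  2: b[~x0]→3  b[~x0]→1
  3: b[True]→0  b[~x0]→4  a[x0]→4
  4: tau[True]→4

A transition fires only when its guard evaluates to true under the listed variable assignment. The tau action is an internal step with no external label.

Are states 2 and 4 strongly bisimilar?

Answer: NOT BISIMILAR

Trace:
Refine partition for ~:
  π0 = {{0,1,2,3,4}}
  π1 = {{0,4},{1},{2},{3}}
  π2 = {{0},{1},{2},{3},{4}}
5 equivalence class(es) (converged in 3)
class of 2: {2}; class of 4: {4}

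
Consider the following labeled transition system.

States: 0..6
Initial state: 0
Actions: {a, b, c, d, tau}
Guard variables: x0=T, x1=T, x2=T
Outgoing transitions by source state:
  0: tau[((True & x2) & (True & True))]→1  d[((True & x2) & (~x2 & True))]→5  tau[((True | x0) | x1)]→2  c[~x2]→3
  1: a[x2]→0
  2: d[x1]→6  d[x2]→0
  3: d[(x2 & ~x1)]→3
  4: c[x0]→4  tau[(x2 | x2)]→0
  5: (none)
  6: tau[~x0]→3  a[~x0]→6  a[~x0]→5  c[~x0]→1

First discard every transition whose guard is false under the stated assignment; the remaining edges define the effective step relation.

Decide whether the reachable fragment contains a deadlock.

Answer: DEADLOCK at state 6

Working:
Reach set: {0,1,2,6}
  0: tau→1  tau→2  [deg 2]
  1: a→0  [deg 1]
  2: d→0  d→6  [deg 2]
  6: ∅  [STUCK]
Path to 6: tau·d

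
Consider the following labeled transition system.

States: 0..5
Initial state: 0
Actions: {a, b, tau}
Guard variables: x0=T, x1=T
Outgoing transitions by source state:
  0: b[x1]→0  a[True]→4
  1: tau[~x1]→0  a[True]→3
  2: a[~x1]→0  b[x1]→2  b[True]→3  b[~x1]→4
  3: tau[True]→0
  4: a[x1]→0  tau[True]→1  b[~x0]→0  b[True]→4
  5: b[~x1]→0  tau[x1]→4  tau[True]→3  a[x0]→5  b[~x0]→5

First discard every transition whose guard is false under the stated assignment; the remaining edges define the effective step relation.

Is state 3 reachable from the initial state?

Guard filter leaves 12 enabled edge(s).
L0 = {0}
L1 = {4}  total {0,4}
L2 = {1}  total {0,1,4}
L3 = {3}  total {0,1,3,4}
Reachable = {0,1,3,4}
Path to 3: a·tau·a

Answer: REACHABLE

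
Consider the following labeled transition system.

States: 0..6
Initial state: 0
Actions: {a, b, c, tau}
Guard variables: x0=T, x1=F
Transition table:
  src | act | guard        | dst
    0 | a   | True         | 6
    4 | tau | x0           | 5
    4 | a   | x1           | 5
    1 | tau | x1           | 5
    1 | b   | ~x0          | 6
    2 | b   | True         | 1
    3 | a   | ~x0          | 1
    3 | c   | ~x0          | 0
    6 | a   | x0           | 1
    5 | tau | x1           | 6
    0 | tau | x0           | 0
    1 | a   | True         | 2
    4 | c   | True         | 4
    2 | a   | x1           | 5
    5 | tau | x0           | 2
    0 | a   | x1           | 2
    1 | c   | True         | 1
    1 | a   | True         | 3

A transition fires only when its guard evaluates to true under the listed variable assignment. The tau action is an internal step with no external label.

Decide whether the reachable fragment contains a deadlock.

R = {0,1,2,3,6}
  0: a→6  tau→0  [deg 2]
  1: a→2  a→3  c→1  [deg 3]
  2: b→1  [deg 1]
  3: ∅  [STUCK]
  6: a→1  [deg 1]
trace reaching 3: a·a·a

Answer: DEADLOCK at state 3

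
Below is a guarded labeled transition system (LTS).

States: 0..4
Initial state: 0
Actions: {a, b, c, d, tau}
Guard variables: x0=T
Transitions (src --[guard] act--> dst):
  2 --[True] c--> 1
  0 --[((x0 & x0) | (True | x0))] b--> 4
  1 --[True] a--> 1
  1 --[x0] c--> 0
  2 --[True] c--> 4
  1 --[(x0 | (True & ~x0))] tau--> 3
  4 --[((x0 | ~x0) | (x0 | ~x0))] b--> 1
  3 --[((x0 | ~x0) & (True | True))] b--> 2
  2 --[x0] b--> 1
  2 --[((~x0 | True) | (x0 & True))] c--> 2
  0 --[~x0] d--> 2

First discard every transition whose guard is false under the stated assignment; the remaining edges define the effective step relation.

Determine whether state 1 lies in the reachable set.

After dropping false guards: 10 live edges.
L0 = {0}
L1 = {4}  total {0,4}
L2 = {1}  total {0,1,4}
L3 = {3}  total {0,1,3,4}
L4 = {2}  total {0,1,2,3,4}
Reachable = {0,1,2,3,4}
witness 1: b·b

Answer: REACHABLE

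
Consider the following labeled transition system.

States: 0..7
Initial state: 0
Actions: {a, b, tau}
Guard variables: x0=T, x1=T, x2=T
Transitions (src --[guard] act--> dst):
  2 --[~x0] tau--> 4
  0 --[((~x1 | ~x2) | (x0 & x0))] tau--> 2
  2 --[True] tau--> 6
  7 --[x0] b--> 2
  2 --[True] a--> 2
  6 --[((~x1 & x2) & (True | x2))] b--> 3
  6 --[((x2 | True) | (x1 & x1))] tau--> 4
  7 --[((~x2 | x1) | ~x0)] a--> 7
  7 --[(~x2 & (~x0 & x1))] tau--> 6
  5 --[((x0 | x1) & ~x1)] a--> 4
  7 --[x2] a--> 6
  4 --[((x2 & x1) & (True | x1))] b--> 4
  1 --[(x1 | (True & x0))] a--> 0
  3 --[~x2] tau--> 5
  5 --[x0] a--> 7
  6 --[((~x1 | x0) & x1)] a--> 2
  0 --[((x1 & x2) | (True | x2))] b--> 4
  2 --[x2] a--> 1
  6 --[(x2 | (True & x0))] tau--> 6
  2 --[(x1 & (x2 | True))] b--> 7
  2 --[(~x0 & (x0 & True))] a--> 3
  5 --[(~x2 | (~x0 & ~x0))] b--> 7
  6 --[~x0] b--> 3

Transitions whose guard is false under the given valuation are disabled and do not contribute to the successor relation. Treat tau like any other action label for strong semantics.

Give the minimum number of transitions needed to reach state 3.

Answer: UNREACHABLE

Analysis:
BFS to 3:
  Layer 0: {0}
  Layer 1: {2,4}
  Layer 2: {1,6,7}
3 never appears.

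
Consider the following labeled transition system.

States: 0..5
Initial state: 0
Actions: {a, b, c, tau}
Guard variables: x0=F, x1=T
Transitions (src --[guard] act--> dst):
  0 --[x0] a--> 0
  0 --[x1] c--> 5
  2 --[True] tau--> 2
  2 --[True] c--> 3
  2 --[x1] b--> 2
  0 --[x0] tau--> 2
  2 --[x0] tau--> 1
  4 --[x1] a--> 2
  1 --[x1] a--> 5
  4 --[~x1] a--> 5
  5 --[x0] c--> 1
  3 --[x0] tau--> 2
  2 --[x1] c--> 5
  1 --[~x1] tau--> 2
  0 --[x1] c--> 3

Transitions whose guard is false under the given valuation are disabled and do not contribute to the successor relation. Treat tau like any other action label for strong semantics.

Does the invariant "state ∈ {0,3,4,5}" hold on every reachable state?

Safe = {0,3,4,5}
Reachable = {0,3,5}
  0: safe
  3: safe
  5: safe

Answer: INVARIANT HOLDS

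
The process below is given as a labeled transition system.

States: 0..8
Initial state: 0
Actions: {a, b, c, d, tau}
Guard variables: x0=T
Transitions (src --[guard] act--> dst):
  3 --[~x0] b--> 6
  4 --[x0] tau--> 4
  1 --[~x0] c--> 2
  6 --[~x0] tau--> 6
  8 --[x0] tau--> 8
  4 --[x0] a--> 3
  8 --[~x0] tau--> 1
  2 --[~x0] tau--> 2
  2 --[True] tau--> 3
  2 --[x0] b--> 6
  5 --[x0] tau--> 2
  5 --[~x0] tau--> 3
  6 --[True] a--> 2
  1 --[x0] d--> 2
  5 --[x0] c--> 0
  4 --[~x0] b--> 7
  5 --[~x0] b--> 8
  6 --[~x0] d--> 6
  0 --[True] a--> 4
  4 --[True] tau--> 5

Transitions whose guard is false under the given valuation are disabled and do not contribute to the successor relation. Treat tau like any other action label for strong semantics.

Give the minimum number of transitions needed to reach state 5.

Answer: 2

Working:
Breadth-first toward 5:
  depth 0: {0}
  depth 1: {4}
  depth 2: {3,5}
depth(5)=2, e.g. a·tau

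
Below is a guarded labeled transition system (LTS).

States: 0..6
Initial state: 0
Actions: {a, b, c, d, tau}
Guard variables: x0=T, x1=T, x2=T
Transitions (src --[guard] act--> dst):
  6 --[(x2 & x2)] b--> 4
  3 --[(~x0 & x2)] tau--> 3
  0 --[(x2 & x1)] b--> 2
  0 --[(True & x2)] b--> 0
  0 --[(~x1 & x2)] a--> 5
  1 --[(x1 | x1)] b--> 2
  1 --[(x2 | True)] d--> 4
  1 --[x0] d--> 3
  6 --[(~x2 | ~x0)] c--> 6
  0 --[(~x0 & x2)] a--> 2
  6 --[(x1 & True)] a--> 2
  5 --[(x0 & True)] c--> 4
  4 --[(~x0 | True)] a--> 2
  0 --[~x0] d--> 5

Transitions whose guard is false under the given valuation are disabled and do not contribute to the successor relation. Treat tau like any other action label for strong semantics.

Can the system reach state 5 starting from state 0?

Answer: UNREACHABLE

Analysis:
9 transition(s) survive guard evaluation.
Layer 0: {0}
Layer 1: {2}  cumulative {0,2}
R = {0,2}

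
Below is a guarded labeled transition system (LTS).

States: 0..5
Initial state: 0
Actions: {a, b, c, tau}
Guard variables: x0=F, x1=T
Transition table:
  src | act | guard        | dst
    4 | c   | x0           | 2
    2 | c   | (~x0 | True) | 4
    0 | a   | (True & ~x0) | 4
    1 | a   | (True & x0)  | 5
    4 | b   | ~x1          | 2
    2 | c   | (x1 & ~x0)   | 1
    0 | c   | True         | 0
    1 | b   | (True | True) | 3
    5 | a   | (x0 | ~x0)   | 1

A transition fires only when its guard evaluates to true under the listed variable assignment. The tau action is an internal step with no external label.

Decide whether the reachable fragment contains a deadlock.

Answer: DEADLOCK at state 4

Analysis:
Reach set: {0,4}
  0: a→4  c→0  [deg 2]
  4: ∅  [deadlock]
trace reaching 4: a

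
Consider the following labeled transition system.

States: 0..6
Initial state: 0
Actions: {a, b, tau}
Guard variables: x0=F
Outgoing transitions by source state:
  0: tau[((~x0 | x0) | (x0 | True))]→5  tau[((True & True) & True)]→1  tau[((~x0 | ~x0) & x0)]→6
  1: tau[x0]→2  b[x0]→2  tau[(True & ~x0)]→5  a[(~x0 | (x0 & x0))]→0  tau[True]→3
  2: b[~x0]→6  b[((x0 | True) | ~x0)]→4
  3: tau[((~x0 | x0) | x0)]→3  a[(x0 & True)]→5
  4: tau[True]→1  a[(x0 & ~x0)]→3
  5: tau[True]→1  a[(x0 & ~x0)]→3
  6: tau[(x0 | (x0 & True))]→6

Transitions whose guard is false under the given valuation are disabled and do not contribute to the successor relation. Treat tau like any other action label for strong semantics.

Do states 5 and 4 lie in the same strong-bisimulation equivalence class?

Answer: BISIMILAR

Trace:
Compute ~ classes (split until stable):
  π0 = {{0,1,2,3,4,5,6}}
  π1 = {{0,3,4,5},{1},{2},{6}}
  π2 = {{0},{1},{2},{3},{4,5},{6}}
6 equivalence class(es) (converged in 3)
[5]={4,5}  [4]={4,5}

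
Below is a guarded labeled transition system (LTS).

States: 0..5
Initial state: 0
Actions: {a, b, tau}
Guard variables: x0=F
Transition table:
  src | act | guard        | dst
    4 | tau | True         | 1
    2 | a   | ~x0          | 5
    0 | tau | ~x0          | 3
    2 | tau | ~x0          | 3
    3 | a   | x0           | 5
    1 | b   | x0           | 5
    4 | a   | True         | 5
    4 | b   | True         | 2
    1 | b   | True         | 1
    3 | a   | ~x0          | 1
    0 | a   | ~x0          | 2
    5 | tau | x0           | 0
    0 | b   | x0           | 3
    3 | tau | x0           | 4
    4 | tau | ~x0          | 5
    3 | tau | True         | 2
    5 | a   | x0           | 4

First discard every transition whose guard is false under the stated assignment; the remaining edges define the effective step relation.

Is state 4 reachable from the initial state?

After dropping false guards: 11 live edges.
Layer 0: {0}
Layer 1: {2,3}  total {0,2,3}
Layer 2: {1,5}  total {0,1,2,3,5}
Reach set: {0,1,2,3,5}

Answer: UNREACHABLE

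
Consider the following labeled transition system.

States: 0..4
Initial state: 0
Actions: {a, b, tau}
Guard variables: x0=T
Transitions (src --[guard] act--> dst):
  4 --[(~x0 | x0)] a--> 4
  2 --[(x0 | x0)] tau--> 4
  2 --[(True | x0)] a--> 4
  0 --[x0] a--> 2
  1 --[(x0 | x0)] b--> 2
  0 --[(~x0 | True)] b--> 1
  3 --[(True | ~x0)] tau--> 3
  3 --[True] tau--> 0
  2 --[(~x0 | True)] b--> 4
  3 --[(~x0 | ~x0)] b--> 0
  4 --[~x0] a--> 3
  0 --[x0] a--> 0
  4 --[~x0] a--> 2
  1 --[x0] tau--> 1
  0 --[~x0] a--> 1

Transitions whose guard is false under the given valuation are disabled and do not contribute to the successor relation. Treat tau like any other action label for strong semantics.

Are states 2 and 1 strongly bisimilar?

Refine partition for ~:
  P[0] = {{0,1,2,3,4}}
  P[1] = {{0},{1},{2},{3},{4}}
5 equivalence class(es) (converged in 2)
2∈{2}, 1∈{1}

Answer: NOT BISIMILAR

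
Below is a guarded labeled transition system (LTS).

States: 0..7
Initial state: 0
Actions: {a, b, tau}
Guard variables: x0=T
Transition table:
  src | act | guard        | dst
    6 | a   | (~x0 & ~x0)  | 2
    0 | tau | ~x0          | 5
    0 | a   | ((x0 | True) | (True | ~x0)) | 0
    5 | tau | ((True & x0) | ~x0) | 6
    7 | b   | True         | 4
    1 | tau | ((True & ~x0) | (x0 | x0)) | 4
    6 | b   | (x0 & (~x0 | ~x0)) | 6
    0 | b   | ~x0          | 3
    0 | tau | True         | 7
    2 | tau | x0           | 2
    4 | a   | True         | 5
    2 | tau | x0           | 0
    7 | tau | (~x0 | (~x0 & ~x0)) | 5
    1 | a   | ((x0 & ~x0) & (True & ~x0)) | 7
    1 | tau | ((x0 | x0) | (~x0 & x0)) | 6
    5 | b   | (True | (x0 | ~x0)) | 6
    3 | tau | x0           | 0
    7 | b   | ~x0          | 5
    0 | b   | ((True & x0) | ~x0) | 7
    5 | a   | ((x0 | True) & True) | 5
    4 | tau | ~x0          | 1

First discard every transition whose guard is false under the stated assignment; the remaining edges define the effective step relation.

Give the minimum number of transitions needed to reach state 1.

Breadth-first toward 1:
  depth 0: {0}
  depth 1: {7}
  depth 2: {4}
  depth 3: {5}
  depth 4: {6}
1 never appears.

Answer: UNREACHABLE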